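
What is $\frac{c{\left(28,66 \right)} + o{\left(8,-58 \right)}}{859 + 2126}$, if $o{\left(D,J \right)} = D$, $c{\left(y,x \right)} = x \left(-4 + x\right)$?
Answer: $\frac{820}{597} \approx 1.3735$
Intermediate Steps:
$\frac{c{\left(28,66 \right)} + o{\left(8,-58 \right)}}{859 + 2126} = \frac{66 \left(-4 + 66\right) + 8}{859 + 2126} = \frac{66 \cdot 62 + 8}{2985} = \left(4092 + 8\right) \frac{1}{2985} = 4100 \cdot \frac{1}{2985} = \frac{820}{597}$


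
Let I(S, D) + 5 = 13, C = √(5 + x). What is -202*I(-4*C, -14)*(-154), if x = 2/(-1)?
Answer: 248864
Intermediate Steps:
x = -2 (x = 2*(-1) = -2)
C = √3 (C = √(5 - 2) = √3 ≈ 1.7320)
I(S, D) = 8 (I(S, D) = -5 + 13 = 8)
-202*I(-4*C, -14)*(-154) = -202*8*(-154) = -1616*(-154) = 248864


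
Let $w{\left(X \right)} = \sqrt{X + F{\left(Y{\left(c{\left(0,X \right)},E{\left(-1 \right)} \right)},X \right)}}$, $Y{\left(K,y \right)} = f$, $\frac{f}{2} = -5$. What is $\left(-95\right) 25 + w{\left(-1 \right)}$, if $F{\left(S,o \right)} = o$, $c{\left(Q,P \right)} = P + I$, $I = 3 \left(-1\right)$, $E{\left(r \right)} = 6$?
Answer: $-2375 + i \sqrt{2} \approx -2375.0 + 1.4142 i$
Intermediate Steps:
$I = -3$
$f = -10$ ($f = 2 \left(-5\right) = -10$)
$c{\left(Q,P \right)} = -3 + P$ ($c{\left(Q,P \right)} = P - 3 = -3 + P$)
$Y{\left(K,y \right)} = -10$
$w{\left(X \right)} = \sqrt{2} \sqrt{X}$ ($w{\left(X \right)} = \sqrt{X + X} = \sqrt{2 X} = \sqrt{2} \sqrt{X}$)
$\left(-95\right) 25 + w{\left(-1 \right)} = \left(-95\right) 25 + \sqrt{2} \sqrt{-1} = -2375 + \sqrt{2} i = -2375 + i \sqrt{2}$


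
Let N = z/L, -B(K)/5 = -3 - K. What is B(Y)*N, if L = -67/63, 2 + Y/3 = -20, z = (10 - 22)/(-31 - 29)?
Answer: 3969/67 ≈ 59.239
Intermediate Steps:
z = 1/5 (z = -12/(-60) = -12*(-1/60) = 1/5 ≈ 0.20000)
Y = -66 (Y = -6 + 3*(-20) = -6 - 60 = -66)
L = -67/63 (L = -67*1/63 = -67/63 ≈ -1.0635)
B(K) = 15 + 5*K (B(K) = -5*(-3 - K) = 15 + 5*K)
N = -63/335 (N = 1/(5*(-67/63)) = (1/5)*(-63/67) = -63/335 ≈ -0.18806)
B(Y)*N = (15 + 5*(-66))*(-63/335) = (15 - 330)*(-63/335) = -315*(-63/335) = 3969/67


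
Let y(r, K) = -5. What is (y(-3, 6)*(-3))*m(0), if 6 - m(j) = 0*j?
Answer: 90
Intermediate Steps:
m(j) = 6 (m(j) = 6 - 0*j = 6 - 1*0 = 6 + 0 = 6)
(y(-3, 6)*(-3))*m(0) = -5*(-3)*6 = 15*6 = 90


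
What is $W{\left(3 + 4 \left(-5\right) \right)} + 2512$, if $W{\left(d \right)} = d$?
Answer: $2495$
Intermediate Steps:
$W{\left(3 + 4 \left(-5\right) \right)} + 2512 = \left(3 + 4 \left(-5\right)\right) + 2512 = \left(3 - 20\right) + 2512 = -17 + 2512 = 2495$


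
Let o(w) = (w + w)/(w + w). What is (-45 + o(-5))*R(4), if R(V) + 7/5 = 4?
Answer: -572/5 ≈ -114.40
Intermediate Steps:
R(V) = 13/5 (R(V) = -7/5 + 4 = 13/5)
o(w) = 1 (o(w) = (2*w)/((2*w)) = (2*w)*(1/(2*w)) = 1)
(-45 + o(-5))*R(4) = (-45 + 1)*(13/5) = -44*13/5 = -572/5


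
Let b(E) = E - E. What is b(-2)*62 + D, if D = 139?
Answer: 139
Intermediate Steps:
b(E) = 0
b(-2)*62 + D = 0*62 + 139 = 0 + 139 = 139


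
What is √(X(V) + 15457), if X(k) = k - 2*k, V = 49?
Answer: 12*√107 ≈ 124.13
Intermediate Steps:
X(k) = -k
√(X(V) + 15457) = √(-1*49 + 15457) = √(-49 + 15457) = √15408 = 12*√107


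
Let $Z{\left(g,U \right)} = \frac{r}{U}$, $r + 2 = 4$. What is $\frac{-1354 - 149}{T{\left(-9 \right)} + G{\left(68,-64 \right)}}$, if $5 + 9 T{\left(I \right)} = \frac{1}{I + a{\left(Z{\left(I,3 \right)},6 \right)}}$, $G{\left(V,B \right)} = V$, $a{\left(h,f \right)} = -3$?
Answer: $- \frac{162324}{7283} \approx -22.288$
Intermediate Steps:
$r = 2$ ($r = -2 + 4 = 2$)
$Z{\left(g,U \right)} = \frac{2}{U}$
$T{\left(I \right)} = - \frac{5}{9} + \frac{1}{9 \left(-3 + I\right)}$ ($T{\left(I \right)} = - \frac{5}{9} + \frac{1}{9 \left(I - 3\right)} = - \frac{5}{9} + \frac{1}{9 \left(-3 + I\right)}$)
$\frac{-1354 - 149}{T{\left(-9 \right)} + G{\left(68,-64 \right)}} = \frac{-1354 - 149}{\frac{16 - -45}{9 \left(-3 - 9\right)} + 68} = - \frac{1503}{\frac{16 + 45}{9 \left(-12\right)} + 68} = - \frac{1503}{\frac{1}{9} \left(- \frac{1}{12}\right) 61 + 68} = - \frac{1503}{- \frac{61}{108} + 68} = - \frac{1503}{\frac{7283}{108}} = \left(-1503\right) \frac{108}{7283} = - \frac{162324}{7283}$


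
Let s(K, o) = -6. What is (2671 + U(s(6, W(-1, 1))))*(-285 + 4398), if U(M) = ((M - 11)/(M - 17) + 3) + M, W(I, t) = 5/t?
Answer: 252460053/23 ≈ 1.0977e+7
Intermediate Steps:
U(M) = 3 + M + (-11 + M)/(-17 + M) (U(M) = ((-11 + M)/(-17 + M) + 3) + M = (3 + (-11 + M)/(-17 + M)) + M = 3 + M + (-11 + M)/(-17 + M))
(2671 + U(s(6, W(-1, 1))))*(-285 + 4398) = (2671 + (-62 + (-6)**2 - 13*(-6))/(-17 - 6))*(-285 + 4398) = (2671 + (-62 + 36 + 78)/(-23))*4113 = (2671 - 1/23*52)*4113 = (2671 - 52/23)*4113 = (61381/23)*4113 = 252460053/23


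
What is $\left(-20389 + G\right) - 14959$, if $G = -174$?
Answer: $-35522$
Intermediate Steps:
$\left(-20389 + G\right) - 14959 = \left(-20389 - 174\right) - 14959 = -20563 - 14959 = -35522$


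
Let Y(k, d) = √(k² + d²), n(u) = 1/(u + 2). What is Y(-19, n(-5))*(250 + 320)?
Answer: 950*√130 ≈ 10832.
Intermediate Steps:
n(u) = 1/(2 + u)
Y(k, d) = √(d² + k²)
Y(-19, n(-5))*(250 + 320) = √((1/(2 - 5))² + (-19)²)*(250 + 320) = √((1/(-3))² + 361)*570 = √((-⅓)² + 361)*570 = √(⅑ + 361)*570 = √(3250/9)*570 = (5*√130/3)*570 = 950*√130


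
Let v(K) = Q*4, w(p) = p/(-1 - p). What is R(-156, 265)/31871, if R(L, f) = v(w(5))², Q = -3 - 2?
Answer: 400/31871 ≈ 0.012551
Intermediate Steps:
Q = -5
v(K) = -20 (v(K) = -5*4 = -20)
R(L, f) = 400 (R(L, f) = (-20)² = 400)
R(-156, 265)/31871 = 400/31871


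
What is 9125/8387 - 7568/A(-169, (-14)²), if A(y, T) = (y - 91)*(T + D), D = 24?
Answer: 3326266/2725775 ≈ 1.2203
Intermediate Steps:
A(y, T) = (-91 + y)*(24 + T) (A(y, T) = (y - 91)*(T + 24) = (-91 + y)*(24 + T))
9125/8387 - 7568/A(-169, (-14)²) = 9125/8387 - 7568/(-2184 - 91*(-14)² + 24*(-169) + (-14)²*(-169)) = 9125*(1/8387) - 7568/(-2184 - 91*196 - 4056 + 196*(-169)) = 9125/8387 - 7568/(-2184 - 17836 - 4056 - 33124) = 9125/8387 - 7568/(-57200) = 9125/8387 - 7568*(-1/57200) = 9125/8387 + 43/325 = 3326266/2725775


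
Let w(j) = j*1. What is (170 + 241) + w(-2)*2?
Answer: 407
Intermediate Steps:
w(j) = j
(170 + 241) + w(-2)*2 = (170 + 241) - 2*2 = 411 - 4 = 407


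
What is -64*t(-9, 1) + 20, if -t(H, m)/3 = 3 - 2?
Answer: 212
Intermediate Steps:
t(H, m) = -3 (t(H, m) = -3*(3 - 2) = -3*1 = -3)
-64*t(-9, 1) + 20 = -64*(-3) + 20 = 192 + 20 = 212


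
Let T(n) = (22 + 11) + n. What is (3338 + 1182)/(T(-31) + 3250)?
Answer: 1130/813 ≈ 1.3899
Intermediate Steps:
T(n) = 33 + n
(3338 + 1182)/(T(-31) + 3250) = (3338 + 1182)/((33 - 31) + 3250) = 4520/(2 + 3250) = 4520/3252 = 4520*(1/3252) = 1130/813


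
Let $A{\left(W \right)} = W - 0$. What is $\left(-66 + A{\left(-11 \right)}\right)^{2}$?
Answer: $5929$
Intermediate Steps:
$A{\left(W \right)} = W$ ($A{\left(W \right)} = W + 0 = W$)
$\left(-66 + A{\left(-11 \right)}\right)^{2} = \left(-66 - 11\right)^{2} = \left(-77\right)^{2} = 5929$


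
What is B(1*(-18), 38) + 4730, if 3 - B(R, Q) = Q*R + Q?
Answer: 5379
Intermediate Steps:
B(R, Q) = 3 - Q - Q*R (B(R, Q) = 3 - (Q*R + Q) = 3 - (Q + Q*R) = 3 + (-Q - Q*R) = 3 - Q - Q*R)
B(1*(-18), 38) + 4730 = (3 - 1*38 - 1*38*1*(-18)) + 4730 = (3 - 38 - 1*38*(-18)) + 4730 = (3 - 38 + 684) + 4730 = 649 + 4730 = 5379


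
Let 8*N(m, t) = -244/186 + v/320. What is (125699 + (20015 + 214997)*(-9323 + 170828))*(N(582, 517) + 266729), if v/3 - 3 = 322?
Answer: 482059835496996556769/47616 ≈ 1.0124e+16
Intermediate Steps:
v = 975 (v = 9 + 3*322 = 9 + 966 = 975)
N(m, t) = 10327/47616 (N(m, t) = (-244/186 + 975/320)/8 = (-244*1/186 + 975*(1/320))/8 = (-122/93 + 195/64)/8 = (⅛)*(10327/5952) = 10327/47616)
(125699 + (20015 + 214997)*(-9323 + 170828))*(N(582, 517) + 266729) = (125699 + (20015 + 214997)*(-9323 + 170828))*(10327/47616 + 266729) = (125699 + 235012*161505)*(12700578391/47616) = (125699 + 37955613060)*(12700578391/47616) = 37955738759*(12700578391/47616) = 482059835496996556769/47616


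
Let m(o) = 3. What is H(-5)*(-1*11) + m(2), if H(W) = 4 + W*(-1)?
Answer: -96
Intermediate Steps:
H(W) = 4 - W
H(-5)*(-1*11) + m(2) = (4 - 1*(-5))*(-1*11) + 3 = (4 + 5)*(-11) + 3 = 9*(-11) + 3 = -99 + 3 = -96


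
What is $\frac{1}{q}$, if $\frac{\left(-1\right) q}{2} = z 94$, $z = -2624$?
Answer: $\frac{1}{493312} \approx 2.0271 \cdot 10^{-6}$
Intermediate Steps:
$q = 493312$ ($q = - 2 \left(\left(-2624\right) 94\right) = \left(-2\right) \left(-246656\right) = 493312$)
$\frac{1}{q} = \frac{1}{493312}$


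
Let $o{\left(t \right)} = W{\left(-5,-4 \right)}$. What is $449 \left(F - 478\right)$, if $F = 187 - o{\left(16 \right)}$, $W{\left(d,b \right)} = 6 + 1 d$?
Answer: $-131108$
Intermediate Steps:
$W{\left(d,b \right)} = 6 + d$
$o{\left(t \right)} = 1$ ($o{\left(t \right)} = 6 - 5 = 1$)
$F = 186$ ($F = 187 - 1 = 186$)
$449 \left(F - 478\right) = 449 \left(186 - 478\right) = 449 \left(-292\right) = -131108$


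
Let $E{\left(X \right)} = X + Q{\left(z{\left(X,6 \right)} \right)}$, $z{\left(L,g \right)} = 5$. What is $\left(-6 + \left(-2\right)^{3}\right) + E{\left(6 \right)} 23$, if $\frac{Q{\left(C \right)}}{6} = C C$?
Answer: $3574$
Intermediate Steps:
$Q{\left(C \right)} = 6 C^{2}$ ($Q{\left(C \right)} = 6 C C = 6 C^{2}$)
$E{\left(X \right)} = 150 + X$ ($E{\left(X \right)} = X + 6 \cdot 5^{2} = X + 6 \cdot 25 = X + 150 = 150 + X$)
$\left(-6 + \left(-2\right)^{3}\right) + E{\left(6 \right)} 23 = \left(-6 + \left(-2\right)^{3}\right) + \left(150 + 6\right) 23 = \left(-6 - 8\right) + 156 \cdot 23 = -14 + 3588 = 3574$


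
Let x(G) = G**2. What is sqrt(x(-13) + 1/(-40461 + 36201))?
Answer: sqrt(766735035)/2130 ≈ 13.000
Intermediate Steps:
sqrt(x(-13) + 1/(-40461 + 36201)) = sqrt((-13)**2 + 1/(-40461 + 36201)) = sqrt(169 + 1/(-4260)) = sqrt(169 - 1/4260) = sqrt(719939/4260) = sqrt(766735035)/2130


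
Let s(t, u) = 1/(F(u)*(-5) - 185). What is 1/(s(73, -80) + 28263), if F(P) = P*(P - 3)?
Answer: 33385/943560254 ≈ 3.5382e-5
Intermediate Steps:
F(P) = P*(-3 + P)
s(t, u) = 1/(-185 - 5*u*(-3 + u)) (s(t, u) = 1/((u*(-3 + u))*(-5) - 185) = 1/(-5*u*(-3 + u) - 185) = 1/(-185 - 5*u*(-3 + u)))
1/(s(73, -80) + 28263) = 1/(-1/(185 + 5*(-80)*(-3 - 80)) + 28263) = 1/(-1/(185 + 5*(-80)*(-83)) + 28263) = 1/(-1/(185 + 33200) + 28263) = 1/(-1/33385 + 28263) = 1/(943560254/33385) = 33385/943560254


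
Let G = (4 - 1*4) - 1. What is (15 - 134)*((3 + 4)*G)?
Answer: 833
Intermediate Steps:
G = -1 (G = (4 - 4) - 1 = 0 - 1 = -1)
(15 - 134)*((3 + 4)*G) = (15 - 134)*((3 + 4)*(-1)) = -833*(-1) = -119*(-7) = 833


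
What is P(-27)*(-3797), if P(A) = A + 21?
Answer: 22782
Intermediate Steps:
P(A) = 21 + A
P(-27)*(-3797) = (21 - 27)*(-3797) = -6*(-3797) = 22782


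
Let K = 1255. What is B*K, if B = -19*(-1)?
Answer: 23845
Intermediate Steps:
B = 19
B*K = 19*1255 = 23845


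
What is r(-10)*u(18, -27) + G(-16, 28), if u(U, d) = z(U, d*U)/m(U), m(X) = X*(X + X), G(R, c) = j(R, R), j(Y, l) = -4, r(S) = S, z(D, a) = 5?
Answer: -1321/324 ≈ -4.0772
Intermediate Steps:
G(R, c) = -4
m(X) = 2*X² (m(X) = X*(2*X) = 2*X²)
u(U, d) = 5/(2*U²) (u(U, d) = 5/((2*U²)) = 5*(1/(2*U²)) = 5/(2*U²))
r(-10)*u(18, -27) + G(-16, 28) = -25/18² - 4 = -25/324 - 4 = -1321/324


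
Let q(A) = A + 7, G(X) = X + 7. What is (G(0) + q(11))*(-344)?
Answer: -8600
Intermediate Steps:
G(X) = 7 + X
q(A) = 7 + A
(G(0) + q(11))*(-344) = ((7 + 0) + (7 + 11))*(-344) = (7 + 18)*(-344) = 25*(-344) = -8600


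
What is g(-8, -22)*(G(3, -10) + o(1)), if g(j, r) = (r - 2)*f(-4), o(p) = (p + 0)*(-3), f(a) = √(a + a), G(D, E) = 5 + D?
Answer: -240*I*√2 ≈ -339.41*I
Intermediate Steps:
f(a) = √2*√a (f(a) = √(2*a) = √2*√a)
o(p) = -3*p (o(p) = p*(-3) = -3*p)
g(j, r) = 2*I*√2*(-2 + r) (g(j, r) = (r - 2)*(√2*√(-4)) = (-2 + r)*(√2*(2*I)) = (-2 + r)*(2*I*√2) = 2*I*√2*(-2 + r))
g(-8, -22)*(G(3, -10) + o(1)) = (2*I*√2*(-2 - 22))*((5 + 3) - 3*1) = (2*I*√2*(-24))*(8 - 3) = -48*I*√2*5 = -240*I*√2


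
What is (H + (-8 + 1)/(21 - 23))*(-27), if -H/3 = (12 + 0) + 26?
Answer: 5967/2 ≈ 2983.5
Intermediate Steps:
H = -114 (H = -3*((12 + 0) + 26) = -3*(12 + 26) = -3*38 = -114)
(H + (-8 + 1)/(21 - 23))*(-27) = (-114 + (-8 + 1)/(21 - 23))*(-27) = (-114 - 7/(-2))*(-27) = (-114 - 7*(-½))*(-27) = (-114 + 7/2)*(-27) = -221/2*(-27) = 5967/2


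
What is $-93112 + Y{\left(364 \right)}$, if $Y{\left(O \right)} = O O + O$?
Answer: $39748$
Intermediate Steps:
$Y{\left(O \right)} = O + O^{2}$ ($Y{\left(O \right)} = O^{2} + O = O + O^{2}$)
$-93112 + Y{\left(364 \right)} = -93112 + 364 \left(1 + 364\right) = -93112 + 364 \cdot 365 = -93112 + 132860 = 39748$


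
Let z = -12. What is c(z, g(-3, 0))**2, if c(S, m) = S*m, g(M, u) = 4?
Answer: 2304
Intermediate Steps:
c(z, g(-3, 0))**2 = (-12*4)**2 = (-48)**2 = 2304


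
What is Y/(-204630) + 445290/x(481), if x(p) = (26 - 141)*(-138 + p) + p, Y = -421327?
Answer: -3112629478/332216805 ≈ -9.3693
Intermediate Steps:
x(p) = 15870 - 114*p (x(p) = -115*(-138 + p) + p = (15870 - 115*p) + p = 15870 - 114*p)
Y/(-204630) + 445290/x(481) = -421327/(-204630) + 445290/(15870 - 114*481) = -421327*(-1/204630) + 445290/(15870 - 54834) = 421327/204630 + 445290/(-38964) = 421327/204630 + 445290*(-1/38964) = 421327/204630 - 74215/6494 = -3112629478/332216805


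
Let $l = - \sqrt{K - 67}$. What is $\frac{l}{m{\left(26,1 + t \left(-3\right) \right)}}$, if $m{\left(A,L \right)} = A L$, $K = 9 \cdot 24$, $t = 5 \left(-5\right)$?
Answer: $- \frac{\sqrt{149}}{1976} \approx -0.0061774$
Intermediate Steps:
$t = -25$
$K = 216$
$l = - \sqrt{149}$ ($l = - \sqrt{216 - 67} = - \sqrt{149} \approx -12.207$)
$\frac{l}{m{\left(26,1 + t \left(-3\right) \right)}} = \frac{\left(-1\right) \sqrt{149}}{26 \left(1 - -75\right)} = \frac{\left(-1\right) \sqrt{149}}{26 \left(1 + 75\right)} = \frac{\left(-1\right) \sqrt{149}}{26 \cdot 76} = \frac{\left(-1\right) \sqrt{149}}{1976} = - \sqrt{149} \cdot \frac{1}{1976} = - \frac{\sqrt{149}}{1976}$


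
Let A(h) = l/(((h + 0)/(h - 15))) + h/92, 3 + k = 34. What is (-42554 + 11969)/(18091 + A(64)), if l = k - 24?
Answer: -9004224/5327773 ≈ -1.6901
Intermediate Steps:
k = 31 (k = -3 + 34 = 31)
l = 7 (l = 31 - 24 = 7)
A(h) = h/92 + 7*(-15 + h)/h (A(h) = 7/(((h + 0)/(h - 15))) + h/92 = 7/((h/(-15 + h))) + h*(1/92) = 7*((-15 + h)/h) + h/92 = 7*(-15 + h)/h + h/92 = h/92 + 7*(-15 + h)/h)
(-42554 + 11969)/(18091 + A(64)) = (-42554 + 11969)/(18091 + (7 - 105/64 + (1/92)*64)) = -30585/(18091 + (7 - 105*1/64 + 16/23)) = -30585/(18091 + (7 - 105/64 + 16/23)) = -30585/(18091 + 8913/1472) = -30585/26638865/1472 = -30585*1472/26638865 = -9004224/5327773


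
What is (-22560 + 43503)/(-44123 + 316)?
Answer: -20943/43807 ≈ -0.47807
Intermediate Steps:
(-22560 + 43503)/(-44123 + 316) = 20943/(-43807) = 20943*(-1/43807) = -20943/43807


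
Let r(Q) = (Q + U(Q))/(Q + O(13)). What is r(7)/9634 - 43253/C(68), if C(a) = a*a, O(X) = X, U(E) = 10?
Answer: -1041738679/111369040 ≈ -9.3539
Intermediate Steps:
r(Q) = (10 + Q)/(13 + Q) (r(Q) = (Q + 10)/(Q + 13) = (10 + Q)/(13 + Q))
C(a) = a²
r(7)/9634 - 43253/C(68) = ((10 + 7)/(13 + 7))/9634 - 43253/(68²) = (17/20)*(1/9634) - 43253/4624 = 17/192680 - 43253/4624 = -1041738679/111369040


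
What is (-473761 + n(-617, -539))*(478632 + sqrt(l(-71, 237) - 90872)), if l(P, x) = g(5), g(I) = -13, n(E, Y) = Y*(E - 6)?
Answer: -66033985248 - 137964*I*sqrt(90885) ≈ -6.6034e+10 - 4.1592e+7*I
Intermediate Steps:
n(E, Y) = Y*(-6 + E)
l(P, x) = -13
(-473761 + n(-617, -539))*(478632 + sqrt(l(-71, 237) - 90872)) = (-473761 - 539*(-6 - 617))*(478632 + sqrt(-13 - 90872)) = (-473761 - 539*(-623))*(478632 + sqrt(-90885)) = (-473761 + 335797)*(478632 + I*sqrt(90885)) = -137964*(478632 + I*sqrt(90885)) = -66033985248 - 137964*I*sqrt(90885)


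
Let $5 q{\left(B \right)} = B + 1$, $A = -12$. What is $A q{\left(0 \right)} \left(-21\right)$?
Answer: $\frac{252}{5} \approx 50.4$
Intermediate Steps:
$q{\left(B \right)} = \frac{1}{5} + \frac{B}{5}$ ($q{\left(B \right)} = \frac{B + 1}{5} = \frac{1 + B}{5} = \frac{1}{5} + \frac{B}{5}$)
$A q{\left(0 \right)} \left(-21\right) = - 12 \left(\frac{1}{5} + \frac{1}{5} \cdot 0\right) \left(-21\right) = - 12 \left(\frac{1}{5} + 0\right) \left(-21\right) = \left(-12\right) \frac{1}{5} \left(-21\right) = \left(- \frac{12}{5}\right) \left(-21\right) = \frac{252}{5}$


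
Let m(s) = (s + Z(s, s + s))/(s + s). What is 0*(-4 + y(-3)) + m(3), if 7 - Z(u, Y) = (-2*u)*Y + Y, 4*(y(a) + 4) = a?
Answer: 20/3 ≈ 6.6667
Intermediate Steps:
y(a) = -4 + a/4
Z(u, Y) = 7 - Y + 2*Y*u (Z(u, Y) = 7 - ((-2*u)*Y + Y) = 7 - (-2*Y*u + Y) = 7 - (Y - 2*Y*u) = 7 + (-Y + 2*Y*u) = 7 - Y + 2*Y*u)
m(s) = (7 - s + 4*s**2)/(2*s) (m(s) = (s + (7 - (s + s) + 2*(s + s)*s))/(s + s) = (s + (7 - 2*s + 2*(2*s)*s))/((2*s)) = (s + (7 - 2*s + 4*s**2))*(1/(2*s)) = (7 - s + 4*s**2)*(1/(2*s)) = (7 - s + 4*s**2)/(2*s))
0*(-4 + y(-3)) + m(3) = 0*(-4 + (-4 + (1/4)*(-3))) + (1/2)*(7 - 1*3 + 4*3**2)/3 = 0*(-4 + (-4 - 3/4)) + (1/2)*(1/3)*(7 - 3 + 4*9) = 0*(-4 - 19/4) + (1/2)*(1/3)*(7 - 3 + 36) = 0*(-35/4) + (1/2)*(1/3)*40 = 0 + 20/3 = 20/3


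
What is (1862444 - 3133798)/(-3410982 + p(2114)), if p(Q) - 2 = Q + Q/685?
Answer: 435438745/1167535548 ≈ 0.37296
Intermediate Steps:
p(Q) = 2 + 686*Q/685 (p(Q) = 2 + (Q + Q/685) = 2 + 686*Q/685)
(1862444 - 3133798)/(-3410982 + p(2114)) = (1862444 - 3133798)/(-3410982 + (2 + (686/685)*2114)) = -1271354/(-3410982 + (2 + 1450204/685)) = -1271354/(-3410982 + 1451574/685) = -1271354/(-2335071096/685) = -1271354*(-685/2335071096) = 435438745/1167535548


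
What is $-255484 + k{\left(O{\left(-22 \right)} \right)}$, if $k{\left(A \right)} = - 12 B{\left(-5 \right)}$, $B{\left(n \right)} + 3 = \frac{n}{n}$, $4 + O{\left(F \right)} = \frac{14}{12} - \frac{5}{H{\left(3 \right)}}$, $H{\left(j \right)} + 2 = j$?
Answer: $-255460$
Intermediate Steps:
$H{\left(j \right)} = -2 + j$
$O{\left(F \right)} = - \frac{47}{6}$ ($O{\left(F \right)} = -4 + \left(\frac{14}{12} - \frac{5}{-2 + 3}\right) = -4 + \left(14 \cdot \frac{1}{12} - \frac{5}{1}\right) = -4 + \left(\frac{7}{6} - 5\right) = -4 - \frac{23}{6} = - \frac{47}{6}$)
$B{\left(n \right)} = -2$ ($B{\left(n \right)} = -3 + \frac{n}{n} = -3 + 1 = -2$)
$k{\left(A \right)} = 24$ ($k{\left(A \right)} = \left(-12\right) \left(-2\right) = 24$)
$-255484 + k{\left(O{\left(-22 \right)} \right)} = -255484 + 24 = -255460$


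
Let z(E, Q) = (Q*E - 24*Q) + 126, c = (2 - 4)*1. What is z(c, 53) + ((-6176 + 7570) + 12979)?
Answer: 13121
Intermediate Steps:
c = -2 (c = -2*1 = -2)
z(E, Q) = 126 - 24*Q + E*Q (z(E, Q) = (E*Q - 24*Q) + 126 = (-24*Q + E*Q) + 126 = 126 - 24*Q + E*Q)
z(c, 53) + ((-6176 + 7570) + 12979) = (126 - 24*53 - 2*53) + ((-6176 + 7570) + 12979) = (126 - 1272 - 106) + (1394 + 12979) = -1252 + 14373 = 13121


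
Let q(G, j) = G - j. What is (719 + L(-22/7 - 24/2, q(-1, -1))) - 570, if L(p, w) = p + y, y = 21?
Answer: 1084/7 ≈ 154.86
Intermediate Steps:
L(p, w) = 21 + p (L(p, w) = p + 21 = 21 + p)
(719 + L(-22/7 - 24/2, q(-1, -1))) - 570 = (719 + (21 + (-22/7 - 24/2))) - 570 = (719 + (21 + (-22*⅐ - 24*½))) - 570 = (719 + (21 + (-22/7 - 12))) - 570 = (719 + (21 - 106/7)) - 570 = (719 + 41/7) - 570 = 5074/7 - 570 = 1084/7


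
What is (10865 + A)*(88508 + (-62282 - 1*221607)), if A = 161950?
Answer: -33764767515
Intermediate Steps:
(10865 + A)*(88508 + (-62282 - 1*221607)) = (10865 + 161950)*(88508 + (-62282 - 1*221607)) = 172815*(88508 + (-62282 - 221607)) = 172815*(88508 - 283889) = 172815*(-195381) = -33764767515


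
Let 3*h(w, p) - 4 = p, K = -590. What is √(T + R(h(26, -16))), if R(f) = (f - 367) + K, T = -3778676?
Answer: I*√3779637 ≈ 1944.1*I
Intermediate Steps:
h(w, p) = 4/3 + p/3
R(f) = -957 + f (R(f) = (f - 367) - 590 = (-367 + f) - 590 = -957 + f)
√(T + R(h(26, -16))) = √(-3778676 + (-957 + (4/3 + (⅓)*(-16)))) = √(-3778676 + (-957 + (4/3 - 16/3))) = √(-3778676 + (-957 - 4)) = √(-3778676 - 961) = √(-3779637) = I*√3779637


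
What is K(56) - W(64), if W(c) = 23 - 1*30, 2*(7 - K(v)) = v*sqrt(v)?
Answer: 14 - 56*sqrt(14) ≈ -195.53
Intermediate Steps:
K(v) = 7 - v**(3/2)/2 (K(v) = 7 - v*sqrt(v)/2 = 7 - v**(3/2)/2)
W(c) = -7 (W(c) = 23 - 30 = -7)
K(56) - W(64) = (7 - 56*sqrt(14)) - 1*(-7) = (7 - 56*sqrt(14)) + 7 = 14 - 56*sqrt(14)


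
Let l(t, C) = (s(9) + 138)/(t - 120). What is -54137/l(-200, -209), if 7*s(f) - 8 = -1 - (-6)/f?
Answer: 363800640/2921 ≈ 1.2455e+5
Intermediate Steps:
s(f) = 1 + 6/(7*f) (s(f) = 8/7 + (-1 - (-6)/f)/7 = 8/7 + (-1 + 6/f)/7 = 8/7 + (-1/7 + 6/(7*f)) = 1 + 6/(7*f))
l(t, C) = 2921/(21*(-120 + t)) (l(t, C) = ((6/7 + 9)/9 + 138)/(t - 120) = ((1/9)*(69/7) + 138)/(-120 + t) = (23/21 + 138)/(-120 + t) = 2921/(21*(-120 + t)))
-54137/l(-200, -209) = -54137/(2921/(21*(-120 - 200))) = -54137/((2921/21)/(-320)) = -54137/((2921/21)*(-1/320)) = -54137/(-2921/6720) = -54137*(-6720/2921) = 363800640/2921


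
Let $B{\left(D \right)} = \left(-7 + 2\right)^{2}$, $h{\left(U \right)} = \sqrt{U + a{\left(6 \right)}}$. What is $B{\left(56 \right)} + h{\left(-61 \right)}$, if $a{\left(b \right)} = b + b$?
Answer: $25 + 7 i \approx 25.0 + 7.0 i$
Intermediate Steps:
$a{\left(b \right)} = 2 b$
$h{\left(U \right)} = \sqrt{12 + U}$ ($h{\left(U \right)} = \sqrt{U + 2 \cdot 6} = \sqrt{U + 12} = \sqrt{12 + U}$)
$B{\left(D \right)} = 25$ ($B{\left(D \right)} = \left(-5\right)^{2} = 25$)
$B{\left(56 \right)} + h{\left(-61 \right)} = 25 + \sqrt{12 - 61} = 25 + \sqrt{-49} = 25 + 7 i$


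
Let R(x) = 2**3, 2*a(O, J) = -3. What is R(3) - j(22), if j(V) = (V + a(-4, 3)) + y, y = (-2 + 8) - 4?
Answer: -29/2 ≈ -14.500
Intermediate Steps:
a(O, J) = -3/2 (a(O, J) = (1/2)*(-3) = -3/2)
R(x) = 8
y = 2 (y = 6 - 4 = 2)
j(V) = 1/2 + V (j(V) = (V - 3/2) + 2 = (-3/2 + V) + 2 = 1/2 + V)
R(3) - j(22) = 8 - (1/2 + 22) = 8 - 1*45/2 = 8 - 45/2 = -29/2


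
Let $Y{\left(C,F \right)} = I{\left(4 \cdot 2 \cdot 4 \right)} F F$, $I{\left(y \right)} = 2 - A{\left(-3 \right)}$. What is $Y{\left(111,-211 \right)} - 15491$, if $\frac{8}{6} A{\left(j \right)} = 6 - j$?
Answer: $- \frac{907863}{4} \approx -2.2697 \cdot 10^{5}$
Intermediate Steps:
$A{\left(j \right)} = \frac{9}{2} - \frac{3 j}{4}$ ($A{\left(j \right)} = \frac{3 \left(6 - j\right)}{4} = \frac{9}{2} - \frac{3 j}{4}$)
$I{\left(y \right)} = - \frac{19}{4}$ ($I{\left(y \right)} = 2 - \left(\frac{9}{2} - - \frac{9}{4}\right) = 2 - \left(\frac{9}{2} + \frac{9}{4}\right) = 2 - \frac{27}{4} = - \frac{19}{4}$)
$Y{\left(C,F \right)} = - \frac{19 F^{2}}{4}$ ($Y{\left(C,F \right)} = - \frac{19 F F}{4} = - \frac{19 F^{2}}{4}$)
$Y{\left(111,-211 \right)} - 15491 = - \frac{19 \left(-211\right)^{2}}{4} - 15491 = \left(- \frac{19}{4}\right) 44521 - 15491 = - \frac{845899}{4} - 15491 = - \frac{907863}{4}$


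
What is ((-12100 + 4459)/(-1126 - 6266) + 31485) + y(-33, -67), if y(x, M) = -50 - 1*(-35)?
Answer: 77544627/2464 ≈ 31471.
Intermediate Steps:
y(x, M) = -15 (y(x, M) = -50 + 35 = -15)
((-12100 + 4459)/(-1126 - 6266) + 31485) + y(-33, -67) = ((-12100 + 4459)/(-1126 - 6266) + 31485) - 15 = (-7641/(-7392) + 31485) - 15 = (-7641*(-1/7392) + 31485) - 15 = (2547/2464 + 31485) - 15 = 77581587/2464 - 15 = 77544627/2464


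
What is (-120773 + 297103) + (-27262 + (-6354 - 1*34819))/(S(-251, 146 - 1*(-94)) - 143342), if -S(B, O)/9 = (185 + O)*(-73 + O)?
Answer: 137910759045/782117 ≈ 1.7633e+5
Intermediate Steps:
S(B, O) = -9*(-73 + O)*(185 + O) (S(B, O) = -9*(185 + O)*(-73 + O) = -9*(-73 + O)*(185 + O))
(-120773 + 297103) + (-27262 + (-6354 - 1*34819))/(S(-251, 146 - 1*(-94)) - 143342) = (-120773 + 297103) + (-27262 + (-6354 - 1*34819))/((121545 - 1008*(146 - 1*(-94)) - 9*(146 - 1*(-94))²) - 143342) = 176330 + (-27262 + (-6354 - 34819))/((121545 - 1008*(146 + 94) - 9*(146 + 94)²) - 143342) = 176330 + (-27262 - 41173)/((121545 - 1008*240 - 9*240²) - 143342) = 176330 - 68435/((121545 - 241920 - 9*57600) - 143342) = 176330 - 68435/((121545 - 241920 - 518400) - 143342) = 176330 - 68435/(-638775 - 143342) = 176330 - 68435/(-782117) = 176330 - 68435*(-1/782117) = 176330 + 68435/782117 = 137910759045/782117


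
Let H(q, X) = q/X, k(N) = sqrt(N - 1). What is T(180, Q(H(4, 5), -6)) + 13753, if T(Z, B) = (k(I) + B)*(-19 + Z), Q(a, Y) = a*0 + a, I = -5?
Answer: 69409/5 + 161*I*sqrt(6) ≈ 13882.0 + 394.37*I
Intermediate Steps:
k(N) = sqrt(-1 + N)
Q(a, Y) = a (Q(a, Y) = 0 + a = a)
T(Z, B) = (-19 + Z)*(B + I*sqrt(6)) (T(Z, B) = (sqrt(-1 - 5) + B)*(-19 + Z) = (sqrt(-6) + B)*(-19 + Z) = (I*sqrt(6) + B)*(-19 + Z) = (B + I*sqrt(6))*(-19 + Z) = (-19 + Z)*(B + I*sqrt(6)))
T(180, Q(H(4, 5), -6)) + 13753 = (-76/5 + (4/5)*180 - 19*I*sqrt(6) + I*180*sqrt(6)) + 13753 = (-76/5 + (4*(1/5))*180 - 19*I*sqrt(6) + 180*I*sqrt(6)) + 13753 = (-19*4/5 + (4/5)*180 - 19*I*sqrt(6) + 180*I*sqrt(6)) + 13753 = (-76/5 + 144 - 19*I*sqrt(6) + 180*I*sqrt(6)) + 13753 = (644/5 + 161*I*sqrt(6)) + 13753 = 69409/5 + 161*I*sqrt(6)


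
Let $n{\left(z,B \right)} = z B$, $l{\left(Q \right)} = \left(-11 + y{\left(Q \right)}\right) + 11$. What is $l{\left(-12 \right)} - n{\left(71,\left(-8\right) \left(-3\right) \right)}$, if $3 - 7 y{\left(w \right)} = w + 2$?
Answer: $- \frac{11915}{7} \approx -1702.1$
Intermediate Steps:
$y{\left(w \right)} = \frac{1}{7} - \frac{w}{7}$ ($y{\left(w \right)} = \frac{3}{7} - \frac{w + 2}{7} = \frac{3}{7} - \frac{2 + w}{7} = \frac{3}{7} - \left(\frac{2}{7} + \frac{w}{7}\right) = \frac{1}{7} - \frac{w}{7}$)
$l{\left(Q \right)} = \frac{1}{7} - \frac{Q}{7}$ ($l{\left(Q \right)} = \left(-11 - \left(- \frac{1}{7} + \frac{Q}{7}\right)\right) + 11 = \left(- \frac{76}{7} - \frac{Q}{7}\right) + 11 = \frac{1}{7} - \frac{Q}{7}$)
$n{\left(z,B \right)} = B z$
$l{\left(-12 \right)} - n{\left(71,\left(-8\right) \left(-3\right) \right)} = \left(\frac{1}{7} - - \frac{12}{7}\right) - \left(-8\right) \left(-3\right) 71 = \left(\frac{1}{7} + \frac{12}{7}\right) - 24 \cdot 71 = \frac{13}{7} - 1704 = - \frac{11915}{7}$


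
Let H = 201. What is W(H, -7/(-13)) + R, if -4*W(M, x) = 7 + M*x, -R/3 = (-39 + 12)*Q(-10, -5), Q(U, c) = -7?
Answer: -15491/26 ≈ -595.81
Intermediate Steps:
R = -567 (R = -3*(-39 + 12)*(-7) = -(-81)*(-7) = -3*189 = -567)
W(M, x) = -7/4 - M*x/4 (W(M, x) = -(7 + M*x)/4 = -7/4 - M*x/4)
W(H, -7/(-13)) + R = (-7/4 - ¼*201*(-7/(-13))) - 567 = (-7/4 - ¼*201*(-7*(-1/13))) - 567 = (-7/4 - ¼*201*7/13) - 567 = (-7/4 - 1407/52) - 567 = -749/26 - 567 = -15491/26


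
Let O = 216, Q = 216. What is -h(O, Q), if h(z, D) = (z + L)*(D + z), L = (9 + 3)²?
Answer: -155520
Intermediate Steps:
L = 144 (L = 12² = 144)
h(z, D) = (144 + z)*(D + z) (h(z, D) = (z + 144)*(D + z) = (144 + z)*(D + z))
-h(O, Q) = -(216² + 144*216 + 144*216 + 216*216) = -(46656 + 31104 + 31104 + 46656) = -1*155520 = -155520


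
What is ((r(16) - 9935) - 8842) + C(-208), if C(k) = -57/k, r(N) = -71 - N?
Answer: -3923655/208 ≈ -18864.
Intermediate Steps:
((r(16) - 9935) - 8842) + C(-208) = (((-71 - 1*16) - 9935) - 8842) - 57/(-208) = (((-71 - 16) - 9935) - 8842) - 57*(-1/208) = ((-87 - 9935) - 8842) + 57/208 = (-10022 - 8842) + 57/208 = -18864 + 57/208 = -3923655/208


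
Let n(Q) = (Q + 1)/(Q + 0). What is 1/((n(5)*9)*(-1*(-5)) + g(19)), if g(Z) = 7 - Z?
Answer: 1/42 ≈ 0.023810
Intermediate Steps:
n(Q) = (1 + Q)/Q
1/((n(5)*9)*(-1*(-5)) + g(19)) = 1/((((1 + 5)/5)*9)*(-1*(-5)) + (7 - 1*19)) = 1/((((⅕)*6)*9)*5 + (7 - 19)) = 1/(((6/5)*9)*5 - 12) = 1/((54/5)*5 - 12) = 1/(54 - 12) = 1/42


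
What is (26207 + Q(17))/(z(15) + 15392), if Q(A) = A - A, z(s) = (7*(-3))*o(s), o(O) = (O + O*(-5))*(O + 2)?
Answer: 26207/36812 ≈ 0.71191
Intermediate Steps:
o(O) = -4*O*(2 + O) (o(O) = (O - 5*O)*(2 + O) = (-4*O)*(2 + O) = -4*O*(2 + O))
z(s) = 84*s*(2 + s) (z(s) = (7*(-3))*(-4*s*(2 + s)) = -(-84)*s*(2 + s) = 84*s*(2 + s))
Q(A) = 0
(26207 + Q(17))/(z(15) + 15392) = (26207 + 0)/(84*15*(2 + 15) + 15392) = 26207/(84*15*17 + 15392) = 26207/(21420 + 15392) = 26207/36812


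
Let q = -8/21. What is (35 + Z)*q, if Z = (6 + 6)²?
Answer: -1432/21 ≈ -68.190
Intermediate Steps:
Z = 144 (Z = 12² = 144)
q = -8/21 (q = -8*1/21 = -8/21 ≈ -0.38095)
(35 + Z)*q = (35 + 144)*(-8/21) = 179*(-8/21) = -1432/21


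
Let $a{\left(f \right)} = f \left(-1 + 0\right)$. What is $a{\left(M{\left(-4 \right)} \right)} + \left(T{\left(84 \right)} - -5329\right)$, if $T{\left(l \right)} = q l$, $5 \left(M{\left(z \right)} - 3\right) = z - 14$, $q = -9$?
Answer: $\frac{22868}{5} \approx 4573.6$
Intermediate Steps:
$M{\left(z \right)} = \frac{1}{5} + \frac{z}{5}$ ($M{\left(z \right)} = 3 + \frac{z - 14}{5} = 3 + \frac{-14 + z}{5} = 3 + \left(- \frac{14}{5} + \frac{z}{5}\right) = \frac{1}{5} + \frac{z}{5}$)
$T{\left(l \right)} = - 9 l$
$a{\left(f \right)} = - f$ ($a{\left(f \right)} = f \left(-1\right) = - f$)
$a{\left(M{\left(-4 \right)} \right)} + \left(T{\left(84 \right)} - -5329\right) = - (\frac{1}{5} + \frac{1}{5} \left(-4\right)) - -4573 = - (\frac{1}{5} - \frac{4}{5}) + \left(-756 + 5329\right) = \left(-1\right) \left(- \frac{3}{5}\right) + 4573 = \frac{3}{5} + 4573 = \frac{22868}{5}$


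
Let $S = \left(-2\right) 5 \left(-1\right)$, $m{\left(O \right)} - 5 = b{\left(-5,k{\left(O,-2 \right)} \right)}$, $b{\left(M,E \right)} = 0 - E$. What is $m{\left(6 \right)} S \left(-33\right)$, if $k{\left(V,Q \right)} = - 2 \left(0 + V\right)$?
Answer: $-5610$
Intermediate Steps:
$k{\left(V,Q \right)} = - 2 V$
$b{\left(M,E \right)} = - E$
$m{\left(O \right)} = 5 + 2 O$ ($m{\left(O \right)} = 5 - - 2 O = 5 + 2 O$)
$S = 10$ ($S = \left(-10\right) \left(-1\right) = 10$)
$m{\left(6 \right)} S \left(-33\right) = \left(5 + 2 \cdot 6\right) 10 \left(-33\right) = \left(5 + 12\right) 10 \left(-33\right) = 17 \cdot 10 \left(-33\right) = 170 \left(-33\right) = -5610$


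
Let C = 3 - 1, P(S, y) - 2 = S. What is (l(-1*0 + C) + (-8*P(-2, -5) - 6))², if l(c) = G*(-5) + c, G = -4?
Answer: 256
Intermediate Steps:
P(S, y) = 2 + S
C = 2
l(c) = 20 + c (l(c) = -4*(-5) + c = 20 + c)
(l(-1*0 + C) + (-8*P(-2, -5) - 6))² = ((20 + (-1*0 + 2)) + (-8*(2 - 2) - 6))² = ((20 + (0 + 2)) + (-8*0 - 6))² = ((20 + 2) + (0 - 6))² = (22 - 6)² = 16² = 256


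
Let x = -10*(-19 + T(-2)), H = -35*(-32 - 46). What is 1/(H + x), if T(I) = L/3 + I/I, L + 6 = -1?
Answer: 3/8800 ≈ 0.00034091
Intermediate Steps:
L = -7 (L = -6 - 1 = -7)
T(I) = -4/3 (T(I) = -7/3 + I/I = -7*⅓ + 1 = -7/3 + 1 = -4/3)
H = 2730 (H = -35*(-78) = 2730)
x = 610/3 (x = -10*(-19 - 4/3) = -10*(-61/3) = 610/3 ≈ 203.33)
1/(H + x) = 1/(2730 + 610/3) = 1/(8800/3) = 3/8800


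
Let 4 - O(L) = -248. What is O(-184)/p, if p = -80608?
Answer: -63/20152 ≈ -0.0031262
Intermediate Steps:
O(L) = 252 (O(L) = 4 - 1*(-248) = 4 + 248 = 252)
O(-184)/p = 252/(-80608) = 252*(-1/80608) = -63/20152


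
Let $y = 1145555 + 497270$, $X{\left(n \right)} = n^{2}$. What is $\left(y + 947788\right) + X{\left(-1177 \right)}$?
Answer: $3975942$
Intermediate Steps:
$y = 1642825$
$\left(y + 947788\right) + X{\left(-1177 \right)} = \left(1642825 + 947788\right) + \left(-1177\right)^{2} = 2590613 + 1385329 = 3975942$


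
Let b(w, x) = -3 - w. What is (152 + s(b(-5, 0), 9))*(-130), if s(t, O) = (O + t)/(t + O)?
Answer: -19890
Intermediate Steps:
s(t, O) = 1 (s(t, O) = (O + t)/(O + t) = 1)
(152 + s(b(-5, 0), 9))*(-130) = (152 + 1)*(-130) = 153*(-130) = -19890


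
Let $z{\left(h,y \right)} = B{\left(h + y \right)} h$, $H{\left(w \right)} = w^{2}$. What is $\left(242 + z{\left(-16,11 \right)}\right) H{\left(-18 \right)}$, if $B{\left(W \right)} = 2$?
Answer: $68040$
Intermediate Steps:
$z{\left(h,y \right)} = 2 h$
$\left(242 + z{\left(-16,11 \right)}\right) H{\left(-18 \right)} = \left(242 + 2 \left(-16\right)\right) \left(-18\right)^{2} = \left(242 - 32\right) 324 = 210 \cdot 324 = 68040$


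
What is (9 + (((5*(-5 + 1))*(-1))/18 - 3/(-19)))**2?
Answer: 3083536/29241 ≈ 105.45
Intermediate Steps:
(9 + (((5*(-5 + 1))*(-1))/18 - 3/(-19)))**2 = (9 + (((5*(-4))*(-1))*(1/18) - 3*(-1/19)))**2 = (9 + (-20*(-1)*(1/18) + 3/19))**2 = (9 + (20*(1/18) + 3/19))**2 = (9 + (10/9 + 3/19))**2 = (9 + 217/171)**2 = (1756/171)**2 = 3083536/29241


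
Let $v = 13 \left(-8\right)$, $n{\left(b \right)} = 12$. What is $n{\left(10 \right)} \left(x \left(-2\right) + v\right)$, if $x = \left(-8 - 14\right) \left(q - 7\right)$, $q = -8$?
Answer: $-9168$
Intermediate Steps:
$x = 330$ ($x = \left(-8 - 14\right) \left(-8 - 7\right) = \left(-22\right) \left(-15\right) = 330$)
$v = -104$
$n{\left(10 \right)} \left(x \left(-2\right) + v\right) = 12 \left(330 \left(-2\right) - 104\right) = 12 \left(-660 - 104\right) = 12 \left(-764\right) = -9168$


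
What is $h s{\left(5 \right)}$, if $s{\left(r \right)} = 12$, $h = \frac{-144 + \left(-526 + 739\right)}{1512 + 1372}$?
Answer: $\frac{207}{721} \approx 0.2871$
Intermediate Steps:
$h = \frac{69}{2884}$ ($h = \frac{-144 + 213}{2884} = 69 \cdot \frac{1}{2884} = \frac{69}{2884} \approx 0.023925$)
$h s{\left(5 \right)} = \frac{69}{2884} \cdot 12 = \frac{207}{721}$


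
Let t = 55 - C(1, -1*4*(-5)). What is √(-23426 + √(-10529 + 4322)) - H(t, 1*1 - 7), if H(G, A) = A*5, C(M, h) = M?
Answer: 30 + √(-23426 + I*√6207) ≈ 30.257 + 153.06*I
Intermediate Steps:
t = 54 (t = 55 - 1*1 = 55 - 1 = 54)
H(G, A) = 5*A
√(-23426 + √(-10529 + 4322)) - H(t, 1*1 - 7) = √(-23426 + √(-10529 + 4322)) - 5*(1*1 - 7) = √(-23426 + √(-6207)) - 5*(1 - 7) = √(-23426 + I*√6207) - 5*(-6) = √(-23426 + I*√6207) - 1*(-30) = √(-23426 + I*√6207) + 30 = 30 + √(-23426 + I*√6207)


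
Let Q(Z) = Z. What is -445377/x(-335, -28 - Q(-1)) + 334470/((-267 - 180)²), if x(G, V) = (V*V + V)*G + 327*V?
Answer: 6318543649/1805673933 ≈ 3.4993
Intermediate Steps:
x(G, V) = 327*V + G*(V + V²) (x(G, V) = (V² + V)*G + 327*V = (V + V²)*G + 327*V = G*(V + V²) + 327*V = 327*V + G*(V + V²))
-445377/x(-335, -28 - Q(-1)) + 334470/((-267 - 180)²) = -445377*1/((-28 - 1*(-1))*(327 - 335 - 335*(-28 - 1*(-1)))) + 334470/((-267 - 180)²) = -445377*1/((-28 + 1)*(327 - 335 - 335*(-28 + 1))) + 334470/((-447)²) = -445377*(-1/(27*(327 - 335 - 335*(-27)))) + 334470/199809 = -445377*(-1/(27*(327 - 335 + 9045))) + 334470*(1/199809) = -445377/((-27*9037)) + 111490/66603 = -445377/(-243999) + 111490/66603 = -445377*(-1/243999) + 111490/66603 = 148459/81333 + 111490/66603 = 6318543649/1805673933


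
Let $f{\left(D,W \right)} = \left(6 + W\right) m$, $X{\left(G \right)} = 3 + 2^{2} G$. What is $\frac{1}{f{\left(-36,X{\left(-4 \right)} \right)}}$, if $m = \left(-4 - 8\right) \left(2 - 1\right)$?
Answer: $\frac{1}{84} \approx 0.011905$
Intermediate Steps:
$X{\left(G \right)} = 3 + 4 G$
$m = -12$ ($m = \left(-4 - 8\right) 1 = \left(-12\right) 1 = -12$)
$f{\left(D,W \right)} = -72 - 12 W$ ($f{\left(D,W \right)} = \left(6 + W\right) \left(-12\right) = -72 - 12 W$)
$\frac{1}{f{\left(-36,X{\left(-4 \right)} \right)}} = \frac{1}{-72 - 12 \left(3 + 4 \left(-4\right)\right)} = \frac{1}{-72 - 12 \left(3 - 16\right)} = \frac{1}{-72 - -156} = \frac{1}{-72 + 156} = \frac{1}{84}$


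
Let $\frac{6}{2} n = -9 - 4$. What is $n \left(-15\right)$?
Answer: $65$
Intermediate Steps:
$n = - \frac{13}{3}$ ($n = \frac{-9 - 4}{3} = \frac{1}{3} \left(-13\right) = - \frac{13}{3} \approx -4.3333$)
$n \left(-15\right) = \left(- \frac{13}{3}\right) \left(-15\right) = 65$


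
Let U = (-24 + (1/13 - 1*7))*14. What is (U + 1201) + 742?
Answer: 19631/13 ≈ 1510.1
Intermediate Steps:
U = -5628/13 (U = (-24 + (1/13 - 7))*14 = (-24 - 90/13)*14 = -402/13*14 = -5628/13 ≈ -432.92)
(U + 1201) + 742 = (-5628/13 + 1201) + 742 = 9985/13 + 742 = 19631/13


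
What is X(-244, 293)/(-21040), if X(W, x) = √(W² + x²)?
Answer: -√145385/21040 ≈ -0.018122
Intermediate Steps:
X(-244, 293)/(-21040) = √((-244)² + 293²)/(-21040) = √(59536 + 85849)*(-1/21040) = √145385*(-1/21040) = -√145385/21040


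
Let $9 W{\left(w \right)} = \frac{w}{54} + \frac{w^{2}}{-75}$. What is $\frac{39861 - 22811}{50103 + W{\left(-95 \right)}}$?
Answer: $\frac{1657260}{4868693} \approx 0.34039$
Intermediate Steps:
$W{\left(w \right)} = - \frac{w^{2}}{675} + \frac{w}{486}$ ($W{\left(w \right)} = \frac{\frac{w}{54} + \frac{w^{2}}{-75}}{9} = \frac{w \frac{1}{54} + w^{2} \left(- \frac{1}{75}\right)}{9} = \frac{\frac{w}{54} - \frac{w^{2}}{75}}{9} = \frac{- \frac{w^{2}}{75} + \frac{w}{54}}{9} = - \frac{w^{2}}{675} + \frac{w}{486}$)
$\frac{39861 - 22811}{50103 + W{\left(-95 \right)}} = \frac{39861 - 22811}{50103 + \frac{1}{12150} \left(-95\right) \left(25 - -1710\right)} = \frac{17050}{50103 + \frac{1}{12150} \left(-95\right) \left(25 + 1710\right)} = \frac{17050}{50103 + \frac{1}{12150} \left(-95\right) 1735} = \frac{17050}{50103 - \frac{6593}{486}} = \frac{17050}{\frac{24343465}{486}} = 17050 \cdot \frac{486}{24343465} = \frac{1657260}{4868693}$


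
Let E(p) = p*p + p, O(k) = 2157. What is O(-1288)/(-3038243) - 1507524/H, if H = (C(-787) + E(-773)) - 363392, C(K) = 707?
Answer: -4580729131479/711164577253 ≈ -6.4412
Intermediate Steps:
E(p) = p + p² (E(p) = p² + p = p + p²)
H = 234071 (H = (707 - 773*(1 - 773)) - 363392 = (707 - 773*(-772)) - 363392 = (707 + 596756) - 363392 = 597463 - 363392 = 234071)
O(-1288)/(-3038243) - 1507524/H = 2157/(-3038243) - 1507524/234071 = 2157*(-1/3038243) - 1507524*1/234071 = -2157/3038243 - 1507524/234071 = -4580729131479/711164577253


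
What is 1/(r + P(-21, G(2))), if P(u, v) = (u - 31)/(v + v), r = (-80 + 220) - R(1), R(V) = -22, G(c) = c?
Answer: 1/149 ≈ 0.0067114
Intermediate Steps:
r = 162 (r = (-80 + 220) - 1*(-22) = 140 + 22 = 162)
P(u, v) = (-31 + u)/(2*v) (P(u, v) = (-31 + u)/((2*v)) = (-31 + u)*(1/(2*v)) = (-31 + u)/(2*v))
1/(r + P(-21, G(2))) = 1/(162 + (½)*(-31 - 21)/2) = 1/(162 + (½)*(½)*(-52)) = 1/(162 - 13) = 1/149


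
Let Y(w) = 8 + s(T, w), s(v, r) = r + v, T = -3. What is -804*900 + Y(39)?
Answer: -723556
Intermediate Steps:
Y(w) = 5 + w (Y(w) = 8 + (w - 3) = 8 + (-3 + w) = 5 + w)
-804*900 + Y(39) = -804*900 + (5 + 39) = -723600 + 44 = -723556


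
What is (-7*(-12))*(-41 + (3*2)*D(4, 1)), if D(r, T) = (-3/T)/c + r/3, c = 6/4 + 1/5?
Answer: -62244/17 ≈ -3661.4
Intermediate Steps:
c = 17/10 (c = 6*(1/4) + 1*(1/5) = 3/2 + 1/5 = 17/10 ≈ 1.7000)
D(r, T) = -30/(17*T) + r/3 (D(r, T) = (-3/T)/(17/10) + r/3 = -3/T*(10/17) + r*(1/3) = -30/(17*T) + r/3)
(-7*(-12))*(-41 + (3*2)*D(4, 1)) = (-7*(-12))*(-41 + (3*2)*(-30/17/1 + (1/3)*4)) = 84*(-41 + 6*(-30/17*1 + 4/3)) = 84*(-41 + 6*(-30/17 + 4/3)) = 84*(-41 + 6*(-22/51)) = 84*(-41 - 44/17) = 84*(-741/17) = -62244/17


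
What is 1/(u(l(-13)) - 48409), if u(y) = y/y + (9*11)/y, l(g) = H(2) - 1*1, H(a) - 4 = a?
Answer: -5/241941 ≈ -2.0666e-5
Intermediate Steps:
H(a) = 4 + a
l(g) = 5 (l(g) = (4 + 2) - 1*1 = 6 - 1 = 5)
u(y) = 1 + 99/y
1/(u(l(-13)) - 48409) = 1/((99 + 5)/5 - 48409) = 1/((⅕)*104 - 48409) = 1/(104/5 - 48409) = 1/(-241941/5) = -5/241941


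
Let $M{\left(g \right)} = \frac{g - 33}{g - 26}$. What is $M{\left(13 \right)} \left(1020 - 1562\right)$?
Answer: $- \frac{10840}{13} \approx -833.85$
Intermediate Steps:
$M{\left(g \right)} = \frac{-33 + g}{-26 + g}$
$M{\left(13 \right)} \left(1020 - 1562\right) = \frac{-33 + 13}{-26 + 13} \left(1020 - 1562\right) = \frac{1}{-13} \left(-20\right) \left(-542\right) = \left(- \frac{1}{13}\right) \left(-20\right) \left(-542\right) = \frac{20}{13} \left(-542\right) = - \frac{10840}{13}$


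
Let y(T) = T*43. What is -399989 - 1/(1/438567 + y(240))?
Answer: -1810354790712716/4526011441 ≈ -3.9999e+5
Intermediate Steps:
y(T) = 43*T
-399989 - 1/(1/438567 + y(240)) = -399989 - 1/(1/438567 + 43*240) = -399989 - 1/(1/438567 + 10320) = -399989 - 1/4526011441/438567 = -399989 - 1*438567/4526011441 = -399989 - 438567/4526011441 = -1810354790712716/4526011441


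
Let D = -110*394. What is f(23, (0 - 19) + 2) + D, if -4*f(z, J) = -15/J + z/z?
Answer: -736788/17 ≈ -43341.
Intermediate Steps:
f(z, J) = -¼ + 15/(4*J) (f(z, J) = -(-15/J + z/z)/4 = -(-15/J + 1)/4 = -(1 - 15/J)/4 = -¼ + 15/(4*J))
D = -43340
f(23, (0 - 19) + 2) + D = (15 - ((0 - 19) + 2))/(4*((0 - 19) + 2)) - 43340 = (15 - (-19 + 2))/(4*(-19 + 2)) - 43340 = (¼)*(15 - 1*(-17))/(-17) - 43340 = (¼)*(-1/17)*(15 + 17) - 43340 = (¼)*(-1/17)*32 - 43340 = -8/17 - 43340 = -736788/17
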